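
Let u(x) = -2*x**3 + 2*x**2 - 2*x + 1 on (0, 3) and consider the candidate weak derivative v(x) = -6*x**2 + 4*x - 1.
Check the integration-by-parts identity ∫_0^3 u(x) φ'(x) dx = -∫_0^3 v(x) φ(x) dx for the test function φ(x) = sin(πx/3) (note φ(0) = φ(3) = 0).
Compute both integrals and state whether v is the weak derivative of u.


LHS = -648/π^3 + 138/π, RHS = -648/π^3 + 132/π. No, v is not the weak derivative of u.

u(x) = -2*x**3 + 2*x**2 - 2*x + 1, classical derivative u'(x) = -6*x**2 + 4*x - 2.
φ(x) = sin(πx/3), so φ'(x) = π*cos(π*x/3)/3.
Note φ(0) = φ(3) = 0, so the boundary term u·φ vanishes.
LHS = ∫_0^3 u(x) φ'(x) dx = ∫_0^3 (-2*π*x^3*cos(π*x/3)/3 + 2*π*x^2*cos(π*x/3)/3 - 2*π*x*cos(π*x/3)/3 + π*cos(π*x/3)/3) dx. Term by term:
  ∫_0^3 π*cos(π*x/3)/3 dx = 0;  ∫_0^3 -2*π*x*cos(π*x/3)/3 dx = 12/π;  ∫_0^3 -2*π*x^3*cos(π*x/3)/3 dx = -648/π^3 + 162/π;
  ∫_0^3 2*π*x^2*cos(π*x/3)/3 dx = -36/π.
Sum: 0 + 12/π + -648/π^3 + 162/π − 36/π = -648/π^3 + 138/π.
So LHS = -648/π^3 + 138/π.
∫_0^3 v(x) φ(x) dx = ∫_0^3 (-6*x^2*sin(π*x/3) + 4*x*sin(π*x/3) - sin(π*x/3)) dx. Term by term:
  ∫_0^3 -sin(π*x/3) dx = -6/π;  ∫_0^3 -6*x^2*sin(π*x/3) dx = -162/π + 648/π^3;  ∫_0^3 4*x*sin(π*x/3) dx = 36/π.
Sum: -6/π + -162/π + 648/π^3 + 36/π = -132/π + 648/π^3.
So RHS = -∫_0^3 v(x) φ(x) dx = -648/π^3 + 132/π.
LHS − RHS = 6/π ≠ 0, so the identity fails.
(For a valid weak derivative the identity must hold for EVERY test function, in particular this one. The failure shows v is NOT the weak derivative of u.)
Correct weak derivative would be u'(x) = -6*x**2 + 4*x - 2.


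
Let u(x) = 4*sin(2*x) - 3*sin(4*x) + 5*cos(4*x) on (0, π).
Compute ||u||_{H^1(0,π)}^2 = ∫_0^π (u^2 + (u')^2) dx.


||u||_{H^1(0,π)}^2 = 329*π

u'(x) = -20*sin(4*x) + 8*cos(2*x) - 12*cos(4*x).
Expand u² and (u')² and integrate term by term on (0, π), using: for integers n ≥ 1, ∫_0^π sin²(nx) dx = ∫_0^π cos²(nx) dx = π/2; for n ≠ n', ∫_0^π sin(nx)sin(n'x) dx = ∫_0^π cos(nx)cos(n'x) dx = 0; and by product-to-sum, ∫_0^π sin(nx)cos(n'x) dx = ½∫_0^π [sin((n+n')x) + sin((n−n')x)] dx, which is 0 when n+n' is even and 2n/(n²−n'²) when n+n' is odd (it need not vanish on (0, π)).
  u² squared terms: (-3)²·∫sin(4x)² dx = 9·π/2 = 9*π/2;  (4)²·∫sin(2x)² dx = 16·π/2 = 8*π;  (5)²·∫cos(4x)² dx = 25·π/2 = 25*π/2.
  u² cross terms: 2·(-3)·(4)·∫sin(4x)·sin(2x) dx = -24·(0) = 0;  2·(-3)·(5)·∫sin(4x)·cos(4x) dx = -30·(0) = 0;  2·(4)·(5)·∫sin(2x)·cos(4x) dx = 40·(0) = 0.
  So ∫_0^π u² dx = 9*π/2 + 8*π + 25*π/2 + 0 + 0 + 0 = 25*π.
  (u')² squared terms: (-20)²·∫sin(4x)² dx = 400·π/2 = 200*π;  (-12)²·∫cos(4x)² dx = 144·π/2 = 72*π;  (8)²·∫cos(2x)² dx = 64·π/2 = 32*π.
  (u')² cross terms: 2·(-20)·(-12)·∫sin(4x)·cos(4x) dx = 480·(0) = 0;  2·(-20)·(8)·∫sin(4x)·cos(2x) dx = -320·(0) = 0;  2·(-12)·(8)·∫cos(4x)·cos(2x) dx = -192·(0) = 0.
  So ∫_0^π (u')² dx = 200*π + 72*π + 32*π + 0 + 0 + 0 = 304*π.
||u||_{H^1}^2 = (25*π) + (304*π) = 329*π.


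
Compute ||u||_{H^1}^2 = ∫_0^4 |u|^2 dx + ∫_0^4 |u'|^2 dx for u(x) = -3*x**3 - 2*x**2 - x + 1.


||u||_{H^1}^2 = 5574584/105

The H^1 norm (squared) on an interval (0, L) is
  ||u||_{H^1}^2 = ∫_0^L u(x)^2 dx + ∫_0^L u'(x)^2 dx.
Compute u'(x) = -9*x**2 - 4*x - 1.
Then u(x)^2 = 9*x**6 + 12*x**5 + 10*x**4 - 2*x**3 - 3*x**2 - 2*x + 1 and u'(x)^2 = 81*x**4 + 72*x**3 + 34*x**2 + 8*x + 1.
Integrate each monomial from 0 to 4 using ∫_0^4 c·x^n dx = c·4^(n+1)/(n+1):
  ∫_0^4 u(x)^2 dx = ∫_0^4 (9*x^6 + 12*x^5 + 10*x^4 - 2*x^3 - 3*x^2 - 2*x + 1) dx. Term by term:
    ∫_0^4 9*x^6 dx = 147456/7;  ∫_0^4 12*x^5 dx = 8192;  ∫_0^4 10*x^4 dx = 2048;
    ∫_0^4 -2*x^3 dx = -128;  ∫_0^4 -3*x^2 dx = -64;  ∫_0^4 -2*x dx = -16;
    ∫_0^4 1 dx = 4.
  Sum: 147456/7 + 8192 + 2048 − 128 − 64 − 16 + 4 = 217708/7.
  ∫_0^4 u'(x)^2 dx = ∫_0^4 (81*x^4 + 72*x^3 + 34*x^2 + 8*x + 1) dx. Term by term:
    ∫_0^4 81*x^4 dx = 82944/5;  ∫_0^4 72*x^3 dx = 4608;  ∫_0^4 34*x^2 dx = 2176/3;
    ∫_0^4 8*x dx = 64;  ∫_0^4 1 dx = 4.
  Sum: 82944/5 + 4608 + 2176/3 + 64 + 4 = 329852/15.
Adding: ||u||_{H^1}^2 = 217708/7 + 329852/15 = 5574584/105.


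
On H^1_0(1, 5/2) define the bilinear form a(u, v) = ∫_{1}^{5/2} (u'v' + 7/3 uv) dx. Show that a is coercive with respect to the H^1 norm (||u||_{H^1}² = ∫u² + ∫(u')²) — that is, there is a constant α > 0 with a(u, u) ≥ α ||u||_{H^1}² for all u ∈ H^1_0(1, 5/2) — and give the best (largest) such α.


α = 1

Coercivity of a(·,·) on H^1_0(1, 5/2) means a(u, u) ≥ α ||u||_{H^1}² for every u ∈ H^1_0.
The interval has length L = 3/2, and Poincaré/coercivity depend only on L. Here a(u, u) = ∫(u')² + (7/3)·∫u².
Here c = 7/3 ≥ 1, so a(u,u) = ∫(u')² + c∫u² ≥ ∫(u')² + ∫u² = ||u||_{H^1}², i.e. α = 1 works. No larger α is possible: a(u,u) ≥ α||u||_{H^1}² means (1−α)∫(u')² ≥ (α−c)∫u², and for the modes u_n = sin(nπ(x−x₀)/L) (x₀ the left endpoint) one has ∫u_n²/∫(u_n')² = (L/(nπ))² → 0, so a(u_n,u_n)/||u_n||_{H^1}² → 1. Hence the optimal constant is α = 1.
Therefore α = 1.


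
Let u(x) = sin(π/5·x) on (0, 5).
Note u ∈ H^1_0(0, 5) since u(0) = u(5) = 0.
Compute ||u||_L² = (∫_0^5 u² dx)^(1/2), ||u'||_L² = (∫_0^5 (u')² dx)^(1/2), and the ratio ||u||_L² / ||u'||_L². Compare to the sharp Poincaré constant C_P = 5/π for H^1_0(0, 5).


||u||_L² / ||u'||_L² = 5/π = C_P.

u(x) = sin(π/5·x), so u'(x) = π*cos(π*x/5)/5.
Writing u(x) = A·sin(kπx/L) with A = 1 and k = 1, use ∫_0^L sin²(kπx/L) dx = L/2 and ∫_0^L cos²(kπx/L) dx = L/2.
u² = 1·sin²(π/5·x) and (u')² = π^2/25·cos²(π/5·x), and each of sin², cos² integrates to L/2 = 5/2 over (0, 5).
∫_0^5 u² dx = 5/2, so ||u||_L² = sqrt(10)/2.
∫_0^5 (u')² dx = π^2/10, so ||u'||_L² = sqrt(10)*π/10.
Ratio ||u||_L² / ||u'||_L² = 5/π.
Sharp Poincaré constant on H^1_0(0, 5) is C_P = L/π = 5/π, achieved by sin(π/5·x).
This is the k = 1 eigenfunction (up to amplitude), so the ratio equals the sharp Poincaré constant exactly.


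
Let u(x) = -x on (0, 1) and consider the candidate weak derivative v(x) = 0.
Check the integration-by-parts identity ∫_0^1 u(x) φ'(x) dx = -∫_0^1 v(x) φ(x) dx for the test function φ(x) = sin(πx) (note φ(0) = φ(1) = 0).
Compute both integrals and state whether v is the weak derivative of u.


LHS = 2/π, RHS = 0. No, v is not the weak derivative of u.

u(x) = -x, classical derivative u'(x) = -1.
φ(x) = sin(πx), so φ'(x) = π*cos(π*x).
Note φ(0) = φ(1) = 0, so the boundary term u·φ vanishes.
LHS = ∫_0^1 u(x) φ'(x) dx = ∫_0^1 (-π*x*cos(π*x)) dx. Term by term:
  ∫_0^1 -π*x*cos(π*x) dx = 2/π.
So LHS = 2/π.
∫_0^1 v(x) φ(x) dx = ∫_0^1 (0) dx. Term by term:
  ∫_0^1 0 dx = 0.
So RHS = -∫_0^1 v(x) φ(x) dx = 0.
LHS − RHS = 2/π ≠ 0, so the identity fails.
(For a valid weak derivative the identity must hold for EVERY test function, in particular this one. The failure shows v is NOT the weak derivative of u.)
Correct weak derivative would be u'(x) = -1.


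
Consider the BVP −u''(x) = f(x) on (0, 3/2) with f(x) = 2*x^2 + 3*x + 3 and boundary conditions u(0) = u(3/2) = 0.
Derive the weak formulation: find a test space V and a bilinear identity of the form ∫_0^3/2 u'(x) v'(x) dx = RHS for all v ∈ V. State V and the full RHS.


V = H^1_0(0, 3/2) (so v(0) = v(3/2) = 0); weak form: ∫_0^3/2 u'v' dx = ∫_0^3/2 (2*x^2 + 3*x + 3) v dx for all v ∈ V.

Multiply both sides by a test function v and integrate from 0 to 3/2:
  ∫_0^3/2 −u''(x) v(x) dx = ∫_0^3/2 f(x) v(x) dx.
Integrate the LHS by parts once:
  ∫_0^3/2 −u'' v dx = −[u'(x) v(x)]_0^3/2 + ∫_0^3/2 u'(x) v'(x) dx.
Thus ∫_0^3/2 u'(x) v'(x) dx = ∫_0^3/2 f(x) v(x) dx + [u'(x) v(x)]_0^3/2.
Choose V so that boundary terms are either known or forced to vanish.
u is Dirichlet: u(0) = u(3/2) = 0. Let V = H^1_0(0, 3/2); then v(0) = v(3/2) = 0, and [u' v]_0^3/2 = 0.
Weak formulation: find u (satisfying any essential BC) such that ∫_0^3/2 u'(x) v'(x) dx = ∫_0^3/2 f v dx for all v ∈ V.
Substituting f(x) = 2*x^2 + 3*x + 3, the right-hand side is ∫_0^3/2 (2*x^2 + 3*x + 3) v dx.


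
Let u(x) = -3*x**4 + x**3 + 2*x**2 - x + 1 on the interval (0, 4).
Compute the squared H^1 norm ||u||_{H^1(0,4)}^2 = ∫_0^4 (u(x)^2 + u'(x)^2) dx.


||u||_{H^1}^2 = 6997768/15

The H^1 norm (squared) on an interval (0, L) is
  ||u||_{H^1}^2 = ∫_0^L u(x)^2 dx + ∫_0^L u'(x)^2 dx.
Compute u'(x) = -12*x**3 + 3*x**2 + 4*x - 1.
Then u(x)^2 = 9*x**8 - 6*x**7 - 11*x**6 + 10*x**5 - 4*x**4 - 2*x**3 + 5*x**2 - 2*x + 1 and u'(x)^2 = 144*x**6 - 72*x**5 - 87*x**4 + 48*x**3 + 10*x**2 - 8*x + 1.
Integrate each monomial from 0 to 4 using ∫_0^4 c·x^n dx = c·4^(n+1)/(n+1):
  ∫_0^4 u(x)^2 dx = ∫_0^4 (9*x^8 - 6*x^7 - 11*x^6 + 10*x^5 - 4*x^4 - 2*x^3 + 5*x^2 - 2*x + 1) dx. Term by term:
    ∫_0^4 9*x^8 dx = 262144;  ∫_0^4 -6*x^7 dx = -49152;  ∫_0^4 -11*x^6 dx = -180224/7;
    ∫_0^4 10*x^5 dx = 20480/3;  ∫_0^4 -4*x^4 dx = -4096/5;  ∫_0^4 -2*x^3 dx = -128;
    ∫_0^4 5*x^2 dx = 320/3;  ∫_0^4 -2*x dx = -16;  ∫_0^4 1 dx = 4.
  Sum: 262144 − 49152 − 180224/7 + 20480/3 − 4096/5 − 128 + 320/3 − 16 + 4 = 20288084/105.
  ∫_0^4 u'(x)^2 dx = ∫_0^4 (144*x^6 - 72*x^5 - 87*x^4 + 48*x^3 + 10*x^2 - 8*x + 1) dx. Term by term:
    ∫_0^4 144*x^6 dx = 2359296/7;  ∫_0^4 -72*x^5 dx = -49152;  ∫_0^4 -87*x^4 dx = -89088/5;
    ∫_0^4 48*x^3 dx = 3072;  ∫_0^4 10*x^2 dx = 640/3;  ∫_0^4 -8*x dx = -64;
    ∫_0^4 1 dx = 4.
  Sum: 2359296/7 − 49152 − 89088/5 + 3072 + 640/3 − 64 + 4 = 28696292/105.
Adding: ||u||_{H^1}^2 = 20288084/105 + 28696292/105 = 6997768/15.


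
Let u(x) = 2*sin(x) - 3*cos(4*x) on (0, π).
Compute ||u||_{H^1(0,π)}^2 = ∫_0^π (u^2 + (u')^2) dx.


||u||_{H^1(0,π)}^2 = 136/5 + 161*π/2

u'(x) = 12*sin(4*x) + 2*cos(x).
Expand u² and (u')² and integrate term by term on (0, π), using: for integers n ≥ 1, ∫_0^π sin²(nx) dx = ∫_0^π cos²(nx) dx = π/2; for n ≠ n', ∫_0^π sin(nx)sin(n'x) dx = ∫_0^π cos(nx)cos(n'x) dx = 0; and by product-to-sum, ∫_0^π sin(nx)cos(n'x) dx = ½∫_0^π [sin((n+n')x) + sin((n−n')x)] dx, which is 0 when n+n' is even and 2n/(n²−n'²) when n+n' is odd (it need not vanish on (0, π)).
  u² squared terms: (-3)²·∫cos(4x)² dx = 9·π/2 = 9*π/2;  (2)²·∫sin(x)² dx = 4·π/2 = 2*π.
  u² cross terms: 2·(-3)·(2)·∫cos(4x)·sin(x) dx = -12·(-2/15) = 8/5.
  So ∫_0^π u² dx = 9*π/2 + 2*π + 8/5 = 8/5 + 13*π/2.
  (u')² squared terms: (2)²·∫cos(x)² dx = 4·π/2 = 2*π;  (12)²·∫sin(4x)² dx = 144·π/2 = 72*π.
  (u')² cross terms: 2·(2)·(12)·∫cos(x)·sin(4x) dx = 48·(8/15) = 128/5.
  So ∫_0^π (u')² dx = 2*π + 72*π + 128/5 = 128/5 + 74*π.
||u||_{H^1}^2 = (8/5 + 13*π/2) + (128/5 + 74*π) = 136/5 + 161*π/2.


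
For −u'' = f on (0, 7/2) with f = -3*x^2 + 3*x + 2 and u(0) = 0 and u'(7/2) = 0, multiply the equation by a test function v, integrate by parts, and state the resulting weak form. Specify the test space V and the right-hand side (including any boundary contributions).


V = {v ∈ H^1(0, 7/2) : v(0) = 0} (test functions vanish at x = 0 where u is specified); weak form: ∫_0^7/2 u'v' dx = ∫_0^7/2 (-3*x^2 + 3*x + 2) v dx for all v ∈ V.

Multiply both sides by a test function v and integrate from 0 to 7/2:
  ∫_0^7/2 −u''(x) v(x) dx = ∫_0^7/2 f(x) v(x) dx.
Integrate the LHS by parts once:
  ∫_0^7/2 −u'' v dx = −[u'(x) v(x)]_0^7/2 + ∫_0^7/2 u'(x) v'(x) dx.
Thus ∫_0^7/2 u'(x) v'(x) dx = ∫_0^7/2 f(x) v(x) dx + [u'(x) v(x)]_0^7/2.
Choose V so that boundary terms are either known or forced to vanish.
Mixed BC: u(0) = 0 (Dirichlet) and u'(7/2) = 0 (Neumann). Define V = {v ∈ H^1(0, 7/2) : v(0) = 0}. Then [u' v]_0^7/2 = u'(7/2)·v(7/2) − u'(0)·0 = 0.
Weak formulation: find u (satisfying any essential BC) such that ∫_0^7/2 u'(x) v'(x) dx = ∫_0^7/2 f v dx for all v ∈ V (Dirichlet at 0 absorbed into V; the Neumann datum at x = 7/2 is zero, so no boundary term remains).
Substituting f(x) = -3*x^2 + 3*x + 2, the right-hand side is ∫_0^7/2 (-3*x^2 + 3*x + 2) v dx.


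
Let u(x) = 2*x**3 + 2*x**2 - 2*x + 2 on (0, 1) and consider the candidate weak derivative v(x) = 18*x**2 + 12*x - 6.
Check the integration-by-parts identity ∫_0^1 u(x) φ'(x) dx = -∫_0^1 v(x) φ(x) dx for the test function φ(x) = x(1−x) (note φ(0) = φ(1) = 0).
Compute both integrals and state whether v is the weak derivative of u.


LHS = -3/10, RHS = -9/10. No, v is not the weak derivative of u.

u(x) = 2*x**3 + 2*x**2 - 2*x + 2, classical derivative u'(x) = 6*x**2 + 4*x - 2.
φ(x) = x(1−x), so φ'(x) = 1 - 2*x.
Note φ(0) = φ(1) = 0, so the boundary term u·φ vanishes.
LHS = ∫_0^1 u(x) φ'(x) dx = ∫_0^1 (-4*x^4 - 2*x^3 + 6*x^2 - 6*x + 2) dx. Term by term:
  ∫_0^1 -4*x^4 dx = -4/5;  ∫_0^1 -2*x^3 dx = -1/2;  ∫_0^1 6*x^2 dx = 2;
  ∫_0^1 -6*x dx = -3;  ∫_0^1 2 dx = 2.
Sum: -4/5 − 1/2 + 2 − 3 + 2 = -3/10.
So LHS = -3/10.
∫_0^1 v(x) φ(x) dx = ∫_0^1 (-18*x^4 + 6*x^3 + 18*x^2 - 6*x) dx. Term by term:
  ∫_0^1 -18*x^4 dx = -18/5;  ∫_0^1 6*x^3 dx = 3/2;  ∫_0^1 18*x^2 dx = 6;
  ∫_0^1 -6*x dx = -3.
Sum: -18/5 + 3/2 + 6 − 3 = 9/10.
So RHS = -∫_0^1 v(x) φ(x) dx = -9/10.
LHS − RHS = 3/5 ≠ 0, so the identity fails.
(For a valid weak derivative the identity must hold for EVERY test function, in particular this one. The failure shows v is NOT the weak derivative of u.)
Correct weak derivative would be u'(x) = 6*x**2 + 4*x - 2.


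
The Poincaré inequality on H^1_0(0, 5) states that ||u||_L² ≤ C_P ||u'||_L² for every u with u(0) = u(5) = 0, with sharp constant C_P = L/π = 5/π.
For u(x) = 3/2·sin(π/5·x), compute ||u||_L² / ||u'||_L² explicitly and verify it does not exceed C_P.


||u||_L² / ||u'||_L² = 5/π = C_P.

u(x) = 3/2·sin(π/5·x), so u'(x) = 3*π*cos(π*x/5)/10.
Writing u(x) = A·sin(kπx/L) with A = 3/2 and k = 1, use ∫_0^L sin²(kπx/L) dx = L/2 and ∫_0^L cos²(kπx/L) dx = L/2.
u² = 9/4·sin²(π/5·x) and (u')² = 9*π^2/100·cos²(π/5·x), and each of sin², cos² integrates to L/2 = 5/2 over (0, 5).
∫_0^5 u² dx = 45/8, so ||u||_L² = 3*sqrt(10)/4.
∫_0^5 (u')² dx = 9*π^2/40, so ||u'||_L² = 3*sqrt(10)*π/20.
Ratio ||u||_L² / ||u'||_L² = 5/π.
Sharp Poincaré constant on H^1_0(0, 5) is C_P = L/π = 5/π, achieved by sin(π/5·x).
This is the k = 1 eigenfunction (up to amplitude), so the ratio equals the sharp Poincaré constant exactly.


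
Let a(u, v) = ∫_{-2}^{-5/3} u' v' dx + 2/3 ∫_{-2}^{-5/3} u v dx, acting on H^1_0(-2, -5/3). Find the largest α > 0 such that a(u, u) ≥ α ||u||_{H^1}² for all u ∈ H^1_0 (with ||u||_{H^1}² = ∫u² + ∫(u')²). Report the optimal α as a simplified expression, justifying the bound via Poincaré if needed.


α = (2 + 27*π^2)/(3*(1 + 9*π^2))

Coercivity of a(·,·) on H^1_0(-2, -5/3) means a(u, u) ≥ α ||u||_{H^1}² for every u ∈ H^1_0.
The interval has length L = 1/3, and Poincaré/coercivity depend only on L. Here a(u, u) = ∫(u')² + (2/3)·∫u².
Here 0 < c = 2/3 < 1. The condition a(u,u) ≥ α||u||_{H^1}² reads (1−α)∫(u')² ≥ (α−c)∫u². Any admissible α is ≤ 1 (rapidly oscillating u have ∫u²/∫(u')² → 0), and α = 1 would force 0 ≥ (1−c)∫u², impossible since c < 1; so 1−α > 0. By the sharp Poincaré inequality on H^1_0 of an interval of length L, ∫(u')² ≥ (π/L)²∫u² with equality for the first sine mode sin(π(x−x₀)/L) (x₀ the left endpoint), so the inequality holds for all u iff (1−α)(π/L)² ≥ α − c, i.e. α ≤ ((π/L)² + c)/((π/L)² + 1) = (1 + c(L/π)²)/(1 + (L/π)²). With (π/L)² = 9*π^2 and c = 2/3, the largest admissible constant is α = ((π/L)² + c)/((π/L)² + 1).
Simplifying, α = (2 + 27*π^2)/(3*(1 + 9*π^2)).


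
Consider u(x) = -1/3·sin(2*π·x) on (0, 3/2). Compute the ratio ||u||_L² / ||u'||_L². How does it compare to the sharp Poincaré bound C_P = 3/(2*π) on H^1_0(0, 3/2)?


||u||_L² / ||u'||_L² = 1/(2*π) < C_P = 3/(2*π).

u(x) = -1/3·sin(2*π·x), so u'(x) = -2*π*cos(2*π*x)/3.
Writing u(x) = A·sin(kπx/L) with A = -1/3 and k = 3, use ∫_0^L sin²(kπx/L) dx = L/2 and ∫_0^L cos²(kπx/L) dx = L/2.
u² = 1/9·sin²(2*π·x) and (u')² = 4*π^2/9·cos²(2*π·x), and each of sin², cos² integrates to L/2 = 3/4 over (0, 3/2).
∫_0^3/2 u² dx = 1/12, so ||u||_L² = sqrt(3)/6.
∫_0^3/2 (u')² dx = π^2/3, so ||u'||_L² = sqrt(3)*π/3.
Ratio ||u||_L² / ||u'||_L² = 1/(2*π).
Sharp Poincaré constant on H^1_0(0, 3/2) is C_P = L/π = 3/(2*π), achieved by sin(2*π/3·x).
This is the k = 3 harmonic; the ratio L/(kπ) is strictly less than C_P = L/π, consistent with the sharp inequality ||u||_L² ≤ C_P ||u'||_L².


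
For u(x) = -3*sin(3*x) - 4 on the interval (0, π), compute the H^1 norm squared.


||u||_{H^1(0,π)}^2 = 16 + 61*π

u'(x) = -9*cos(3*x).
Expand u² and (u')² and integrate term by term on (0, π), using: for integers n ≥ 1, ∫_0^π sin²(nx) dx = ∫_0^π cos²(nx) dx = π/2; for n ≠ n', ∫_0^π sin(nx)sin(n'x) dx = ∫_0^π cos(nx)cos(n'x) dx = 0; and by product-to-sum, ∫_0^π sin(nx)cos(n'x) dx = ½∫_0^π [sin((n+n')x) + sin((n−n')x)] dx, which is 0 when n+n' is even and 2n/(n²−n'²) when n+n' is odd (it need not vanish on (0, π)). For the constant mode: ∫_0^π 1 dx = π, ∫_0^π cos(nx) dx = 0, ∫_0^π sin(nx) dx = (1−(−1)^n)/n.
  u² squared terms: (-4)²·∫1 dx = 16·π = 16*π;  (-3)²·∫sin(3x)² dx = 9·π/2 = 9*π/2.
  u² cross terms: 2·(-4)·(-3)·∫1·sin(3x) dx = 24·(2/3) = 16.
  So ∫_0^π u² dx = 16*π + 9*π/2 + 16 = 16 + 41*π/2.
  (u')² squared terms: (-9)²·∫cos(3x)² dx = 81·π/2 = 81*π/2.
  So ∫_0^π (u')² dx = 81*π/2.
||u||_{H^1}^2 = (16 + 41*π/2) + (81*π/2) = 16 + 61*π.


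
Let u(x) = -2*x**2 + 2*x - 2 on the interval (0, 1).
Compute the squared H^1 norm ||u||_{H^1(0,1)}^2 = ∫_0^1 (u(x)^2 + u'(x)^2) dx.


||u||_{H^1}^2 = 62/15

The H^1 norm (squared) on an interval (0, L) is
  ||u||_{H^1}^2 = ∫_0^L u(x)^2 dx + ∫_0^L u'(x)^2 dx.
Compute u'(x) = 2 - 4*x.
Then u(x)^2 = 4*x**4 - 8*x**3 + 12*x**2 - 8*x + 4 and u'(x)^2 = 16*x**2 - 16*x + 4.
Integrate each monomial from 0 to 1 using ∫_0^1 c·x^n dx = c·1^(n+1)/(n+1):
  ∫_0^1 u(x)^2 dx = ∫_0^1 (4*x^4 - 8*x^3 + 12*x^2 - 8*x + 4) dx. Term by term:
    ∫_0^1 4*x^4 dx = 4/5;  ∫_0^1 -8*x^3 dx = -2;  ∫_0^1 12*x^2 dx = 4;
    ∫_0^1 -8*x dx = -4;  ∫_0^1 4 dx = 4.
  Sum: 4/5 − 2 + 4 − 4 + 4 = 14/5.
  ∫_0^1 u'(x)^2 dx = ∫_0^1 (16*x^2 - 16*x + 4) dx. Term by term:
    ∫_0^1 16*x^2 dx = 16/3;  ∫_0^1 -16*x dx = -8;  ∫_0^1 4 dx = 4.
  Sum: 16/3 − 8 + 4 = 4/3.
Adding: ||u||_{H^1}^2 = 14/5 + 4/3 = 62/15.


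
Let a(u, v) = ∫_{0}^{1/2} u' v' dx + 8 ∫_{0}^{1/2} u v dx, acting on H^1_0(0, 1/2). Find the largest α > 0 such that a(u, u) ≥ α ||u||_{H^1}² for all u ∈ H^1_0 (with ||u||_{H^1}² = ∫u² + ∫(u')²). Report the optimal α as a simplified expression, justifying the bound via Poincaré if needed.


α = 1

Coercivity of a(·,·) on H^1_0(0, 1/2) means a(u, u) ≥ α ||u||_{H^1}² for every u ∈ H^1_0.
The interval has length L = 1/2, and Poincaré/coercivity depend only on L. Here a(u, u) = ∫(u')² + (8)·∫u².
Here c = 8 ≥ 1, so a(u,u) = ∫(u')² + c∫u² ≥ ∫(u')² + ∫u² = ||u||_{H^1}², i.e. α = 1 works. No larger α is possible: a(u,u) ≥ α||u||_{H^1}² means (1−α)∫(u')² ≥ (α−c)∫u², and for the modes u_n = sin(nπ(x−x₀)/L) (x₀ the left endpoint) one has ∫u_n²/∫(u_n')² = (L/(nπ))² → 0, so a(u_n,u_n)/||u_n||_{H^1}² → 1. Hence the optimal constant is α = 1.
Therefore α = 1.


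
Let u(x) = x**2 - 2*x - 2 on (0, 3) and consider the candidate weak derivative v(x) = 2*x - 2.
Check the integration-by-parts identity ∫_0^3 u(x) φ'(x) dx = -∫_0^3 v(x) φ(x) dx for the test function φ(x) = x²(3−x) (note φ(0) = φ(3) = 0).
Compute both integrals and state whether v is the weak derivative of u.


LHS = -54/5, RHS = -54/5. Yes, v = u' weakly.

u(x) = x**2 - 2*x - 2, classical derivative u'(x) = 2*x - 2.
φ(x) = x²(3−x), so φ'(x) = 3*x*(2 - x).
Note φ(0) = φ(3) = 0, so the boundary term u·φ vanishes.
LHS = ∫_0^3 u(x) φ'(x) dx = ∫_0^3 (-3*x^4 + 12*x^3 - 6*x^2 - 12*x) dx. Term by term:
  ∫_0^3 -3*x^4 dx = -729/5;  ∫_0^3 12*x^3 dx = 243;  ∫_0^3 -6*x^2 dx = -54;
  ∫_0^3 -12*x dx = -54.
Sum: -729/5 + 243 − 54 − 54 = -54/5.
So LHS = -54/5.
∫_0^3 v(x) φ(x) dx = ∫_0^3 (-2*x^4 + 8*x^3 - 6*x^2) dx. Term by term:
  ∫_0^3 -2*x^4 dx = -486/5;  ∫_0^3 8*x^3 dx = 162;  ∫_0^3 -6*x^2 dx = -54.
Sum: -486/5 + 162 − 54 = 54/5.
So RHS = -∫_0^3 v(x) φ(x) dx = -54/5.
LHS = RHS, so the identity holds for this test φ.
Moreover u is smooth here and v(x) = u'(x) = 2*x - 2 pointwise, so the identity holds for every test function. Hence v is the weak derivative of u.


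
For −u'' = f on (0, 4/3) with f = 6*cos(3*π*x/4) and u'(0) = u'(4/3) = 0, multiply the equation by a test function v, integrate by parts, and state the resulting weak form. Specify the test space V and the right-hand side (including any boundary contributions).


V = H^1(0, 4/3) (no boundary constraint on v; u is determined up to an additive constant); weak form: ∫_0^4/3 u'v' dx = ∫_0^4/3 (6*cos(3*π*x/4)) v dx for all v ∈ V.

Multiply both sides by a test function v and integrate from 0 to 4/3:
  ∫_0^4/3 −u''(x) v(x) dx = ∫_0^4/3 f(x) v(x) dx.
Integrate the LHS by parts once:
  ∫_0^4/3 −u'' v dx = −[u'(x) v(x)]_0^4/3 + ∫_0^4/3 u'(x) v'(x) dx.
Thus ∫_0^4/3 u'(x) v'(x) dx = ∫_0^4/3 f(x) v(x) dx + [u'(x) v(x)]_0^4/3.
Choose V so that boundary terms are either known or forced to vanish.
u has homogeneous Neumann: u'(0) = u'(4/3) = 0. So [u' v]_0^4/3 = 0·v(4/3) − 0·v(0) = 0 for any v; take V = H^1(0, 4/3).
Weak formulation: find u (satisfying any essential BC) such that ∫_0^4/3 u'(x) v'(x) dx = ∫_0^4/3 f v dx for all v ∈ V (homogeneous Neumann, so boundary terms vanish).
Substituting f(x) = 6*cos(3*π*x/4), the right-hand side is ∫_0^4/3 (6*cos(3*π*x/4)) v dx.
Compatibility check (pure Neumann): taking v ≡ 1 ∈ V gives 0 = ∫_0^4/3 f dx + (0) − (0), i.e. ∫_0^4/3 f dx must equal u'(0) − u'(4/3) = 0. Indeed ∫_0^4/3 (6*cos(3*π*x/4)) dx = 0, so the data are compatible. The solution is then unique only up to an additive constant (fix it e.g. by requiring ∫_0^4/3 u dx = 0).


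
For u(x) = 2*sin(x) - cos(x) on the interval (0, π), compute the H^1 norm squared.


||u||_{H^1(0,π)}^2 = 5*π

u'(x) = sin(x) + 2*cos(x).
Expand u² and (u')² and integrate term by term on (0, π), using: for integers n ≥ 1, ∫_0^π sin²(nx) dx = ∫_0^π cos²(nx) dx = π/2; for n ≠ n', ∫_0^π sin(nx)sin(n'x) dx = ∫_0^π cos(nx)cos(n'x) dx = 0; and by product-to-sum, ∫_0^π sin(nx)cos(n'x) dx = ½∫_0^π [sin((n+n')x) + sin((n−n')x)] dx, which is 0 when n+n' is even and 2n/(n²−n'²) when n+n' is odd (it need not vanish on (0, π)).
  u² squared terms: (-1)²·∫cos(x)² dx = 1·π/2 = π/2;  (2)²·∫sin(x)² dx = 4·π/2 = 2*π.
  u² cross terms: 2·(-1)·(2)·∫cos(x)·sin(x) dx = -4·(0) = 0.
  So ∫_0^π u² dx = π/2 + 2*π + 0 = 5*π/2.
  (u')² squared terms: (2)²·∫cos(x)² dx = 4·π/2 = 2*π;  (1)²·∫sin(x)² dx = 1·π/2 = π/2.
  (u')² cross terms: 2·(2)·(1)·∫cos(x)·sin(x) dx = 4·(0) = 0.
  So ∫_0^π (u')² dx = 2*π + π/2 + 0 = 5*π/2.
||u||_{H^1}^2 = (5*π/2) + (5*π/2) = 5*π.


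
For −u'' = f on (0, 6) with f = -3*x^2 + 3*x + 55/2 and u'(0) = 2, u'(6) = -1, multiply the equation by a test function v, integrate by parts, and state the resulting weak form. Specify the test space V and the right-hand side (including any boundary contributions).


V = H^1(0, 6) (v unrestricted at boundary; u is determined up to an additive constant); weak form: ∫_0^6 u'v' dx = ∫_0^6 (-3*x^2 + 3*x + 55/2) v dx − v(6) − 2·v(0) for all v ∈ V.

Multiply both sides by a test function v and integrate from 0 to 6:
  ∫_0^6 −u''(x) v(x) dx = ∫_0^6 f(x) v(x) dx.
Integrate the LHS by parts once:
  ∫_0^6 −u'' v dx = −[u'(x) v(x)]_0^6 + ∫_0^6 u'(x) v'(x) dx.
Thus ∫_0^6 u'(x) v'(x) dx = ∫_0^6 f(x) v(x) dx + [u'(x) v(x)]_0^6.
Choose V so that boundary terms are either known or forced to vanish.
u has inhomogeneous Neumann u'(0) = 2, u'(6) = -1. [u' v]_0^6 = (-1)·v(6) − (2)·v(0) = − v(6) − 2·v(0). Take V = H^1(0, 6); boundary term becomes part of RHS.
Weak formulation: find u (satisfying any essential BC) such that ∫_0^6 u'(x) v'(x) dx = ∫_0^6 f v dx − v(6) − 2·v(0) for all v ∈ V (Neumann data are natural BCs: they enter the RHS as boundary terms).
Substituting f(x) = -3*x^2 + 3*x + 55/2, the right-hand side is ∫_0^6 (-3*x^2 + 3*x + 55/2) v dx − v(6) − 2·v(0).
Compatibility check (pure Neumann): taking v ≡ 1 ∈ V gives 0 = ∫_0^6 f dx + (-1) − (2), i.e. ∫_0^6 f dx must equal u'(0) − u'(6) = 3. Indeed ∫_0^6 (-3*x^2 + 3*x + 55/2) dx = 3, so the data are compatible. The solution is then unique only up to an additive constant (fix it e.g. by requiring ∫_0^6 u dx = 0).


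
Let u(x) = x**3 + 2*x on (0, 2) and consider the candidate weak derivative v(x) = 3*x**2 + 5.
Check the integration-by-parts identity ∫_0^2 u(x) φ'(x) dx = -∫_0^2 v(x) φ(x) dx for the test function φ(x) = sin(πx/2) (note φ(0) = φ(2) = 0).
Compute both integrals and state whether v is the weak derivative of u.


LHS = -32/π + 96/π^3, RHS = -44/π + 96/π^3. No, v is not the weak derivative of u.

u(x) = x**3 + 2*x, classical derivative u'(x) = 3*x**2 + 2.
φ(x) = sin(πx/2), so φ'(x) = π*cos(π*x/2)/2.
Note φ(0) = φ(2) = 0, so the boundary term u·φ vanishes.
LHS = ∫_0^2 u(x) φ'(x) dx = ∫_0^2 (π*x^3*cos(π*x/2)/2 + π*x*cos(π*x/2)) dx. Term by term:
  ∫_0^2 π*x*cos(π*x/2) dx = -8/π;  ∫_0^2 π*x^3*cos(π*x/2)/2 dx = -24/π + 96/π^3.
Sum: -8/π + -24/π + 96/π^3 = -32/π + 96/π^3.
So LHS = -32/π + 96/π^3.
∫_0^2 v(x) φ(x) dx = ∫_0^2 (3*x^2*sin(π*x/2) + 5*sin(π*x/2)) dx. Term by term:
  ∫_0^2 5*sin(π*x/2) dx = 20/π;  ∫_0^2 3*x^2*sin(π*x/2) dx = -96/π^3 + 24/π.
Sum: 20/π + -96/π^3 + 24/π = -96/π^3 + 44/π.
So RHS = -∫_0^2 v(x) φ(x) dx = -44/π + 96/π^3.
LHS − RHS = 12/π ≠ 0, so the identity fails.
(For a valid weak derivative the identity must hold for EVERY test function, in particular this one. The failure shows v is NOT the weak derivative of u.)
Correct weak derivative would be u'(x) = 3*x**2 + 2.


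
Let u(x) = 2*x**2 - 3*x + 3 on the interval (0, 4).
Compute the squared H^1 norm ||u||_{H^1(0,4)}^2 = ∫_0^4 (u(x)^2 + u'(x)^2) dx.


||u||_{H^1}^2 = 8648/15

The H^1 norm (squared) on an interval (0, L) is
  ||u||_{H^1}^2 = ∫_0^L u(x)^2 dx + ∫_0^L u'(x)^2 dx.
Compute u'(x) = 4*x - 3.
Then u(x)^2 = 4*x**4 - 12*x**3 + 21*x**2 - 18*x + 9 and u'(x)^2 = 16*x**2 - 24*x + 9.
Integrate each monomial from 0 to 4 using ∫_0^4 c·x^n dx = c·4^(n+1)/(n+1):
  ∫_0^4 u(x)^2 dx = ∫_0^4 (4*x^4 - 12*x^3 + 21*x^2 - 18*x + 9) dx. Term by term:
    ∫_0^4 4*x^4 dx = 4096/5;  ∫_0^4 -12*x^3 dx = -768;  ∫_0^4 21*x^2 dx = 448;
    ∫_0^4 -18*x dx = -144;  ∫_0^4 9 dx = 36.
  Sum: 4096/5 − 768 + 448 − 144 + 36 = 1956/5.
  ∫_0^4 u'(x)^2 dx = ∫_0^4 (16*x^2 - 24*x + 9) dx. Term by term:
    ∫_0^4 16*x^2 dx = 1024/3;  ∫_0^4 -24*x dx = -192;  ∫_0^4 9 dx = 36.
  Sum: 1024/3 − 192 + 36 = 556/3.
Adding: ||u||_{H^1}^2 = 1956/5 + 556/3 = 8648/15.


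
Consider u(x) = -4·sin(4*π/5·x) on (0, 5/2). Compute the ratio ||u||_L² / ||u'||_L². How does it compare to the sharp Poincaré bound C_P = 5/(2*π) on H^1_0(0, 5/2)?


||u||_L² / ||u'||_L² = 5/(4*π) < C_P = 5/(2*π).

u(x) = -4·sin(4*π/5·x), so u'(x) = -16*π*cos(4*π*x/5)/5.
Writing u(x) = A·sin(kπx/L) with A = -4 and k = 2, use ∫_0^L sin²(kπx/L) dx = L/2 and ∫_0^L cos²(kπx/L) dx = L/2.
u² = 16·sin²(4*π/5·x) and (u')² = 256*π^2/25·cos²(4*π/5·x), and each of sin², cos² integrates to L/2 = 5/4 over (0, 5/2).
∫_0^5/2 u² dx = 20, so ||u||_L² = 2*sqrt(5).
∫_0^5/2 (u')² dx = 64*π^2/5, so ||u'||_L² = 8*sqrt(5)*π/5.
Ratio ||u||_L² / ||u'||_L² = 5/(4*π).
Sharp Poincaré constant on H^1_0(0, 5/2) is C_P = L/π = 5/(2*π), achieved by sin(2*π/5·x).
This is the k = 2 harmonic; the ratio L/(kπ) is strictly less than C_P = L/π, consistent with the sharp inequality ||u||_L² ≤ C_P ||u'||_L².


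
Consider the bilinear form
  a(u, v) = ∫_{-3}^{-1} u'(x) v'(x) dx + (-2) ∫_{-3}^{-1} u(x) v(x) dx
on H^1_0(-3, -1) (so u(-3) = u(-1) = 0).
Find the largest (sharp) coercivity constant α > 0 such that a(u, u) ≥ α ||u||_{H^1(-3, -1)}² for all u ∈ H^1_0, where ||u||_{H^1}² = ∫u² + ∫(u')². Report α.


α = (-8 + π^2)/(4 + π^2)

Coercivity of a(·,·) on H^1_0(-3, -1) means a(u, u) ≥ α ||u||_{H^1}² for every u ∈ H^1_0.
The interval has length L = 2, and Poincaré/coercivity depend only on L. Here a(u, u) = ∫(u')² + (-2)·∫u².
Here c = -2 < 0 with |c| < (π/L)² = π^2/4, so coercivity still holds. The condition a(u,u) ≥ α||u||_{H^1}² reads (1−α)∫(u')² ≥ (α−c)∫u². Any admissible α is ≤ 1 (rapidly oscillating u have ∫u²/∫(u')² → 0), and α = 1 would force 0 ≥ (1−c)∫u², impossible since c < 1; so 1−α > 0. By the sharp Poincaré inequality on H^1_0 of an interval of length L, ∫(u')² ≥ (π/L)²∫u² with equality for the first sine mode sin(π(x−x₀)/L) (x₀ the left endpoint), so the inequality holds for all u iff (1−α)(π/L)² ≥ α − c, i.e. α ≤ ((π/L)² + c)/((π/L)² + 1) = (1 + c(L/π)²)/(1 + (L/π)²). (Direct route, valid since c ≤ 0: Poincaré gives c∫u² ≥ c(L/π)²∫(u')², so a(u,u) ≥ (1 + c(L/π)²)∫(u')², while ||u||_{H^1}² ≤ (1 + (L/π)²)∫(u')²; dividing yields the same α.) With (π/L)² = π^2/4 and c = -2, the largest admissible constant is α = ((π/L)² + c)/((π/L)² + 1).
Simplifying, α = (-8 + π^2)/(4 + π^2).


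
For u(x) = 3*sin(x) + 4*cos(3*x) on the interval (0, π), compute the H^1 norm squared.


||u||_{H^1(0,π)}^2 = 89*π

u'(x) = -12*sin(3*x) + 3*cos(x).
Expand u² and (u')² and integrate term by term on (0, π), using: for integers n ≥ 1, ∫_0^π sin²(nx) dx = ∫_0^π cos²(nx) dx = π/2; for n ≠ n', ∫_0^π sin(nx)sin(n'x) dx = ∫_0^π cos(nx)cos(n'x) dx = 0; and by product-to-sum, ∫_0^π sin(nx)cos(n'x) dx = ½∫_0^π [sin((n+n')x) + sin((n−n')x)] dx, which is 0 when n+n' is even and 2n/(n²−n'²) when n+n' is odd (it need not vanish on (0, π)).
  u² squared terms: (3)²·∫sin(x)² dx = 9·π/2 = 9*π/2;  (4)²·∫cos(3x)² dx = 16·π/2 = 8*π.
  u² cross terms: 2·(3)·(4)·∫sin(x)·cos(3x) dx = 24·(0) = 0.
  So ∫_0^π u² dx = 9*π/2 + 8*π + 0 = 25*π/2.
  (u')² squared terms: (-12)²·∫sin(3x)² dx = 144·π/2 = 72*π;  (3)²·∫cos(x)² dx = 9·π/2 = 9*π/2.
  (u')² cross terms: 2·(-12)·(3)·∫sin(3x)·cos(x) dx = -72·(0) = 0.
  So ∫_0^π (u')² dx = 72*π + 9*π/2 + 0 = 153*π/2.
||u||_{H^1}^2 = (25*π/2) + (153*π/2) = 89*π.


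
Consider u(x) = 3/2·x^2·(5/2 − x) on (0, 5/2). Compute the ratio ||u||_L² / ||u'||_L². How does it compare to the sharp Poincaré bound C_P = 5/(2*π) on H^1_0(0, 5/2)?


||u||_L² / ||u'||_L² = 5*sqrt(14)/28 < C_P = 5/(2*π).

u(x) = 3/2·x^2·(5/2 − x), so u'(x) = 3*x*(5 - 3*x)/2.
u(x) = 3/2·x^2·(5/2 − x) vanishes at x = 0 and x = 5/2, so u ∈ H^1_0(0, 5/2). Differentiate via the product rule and integrate the resulting polynomials term by term.
  ∫_0^5/2 u² dx = ∫_0^5/2 (9*x^6/4 - 45*x^5/4 + 225*x^4/16) dx. Term by term:
    ∫_0^5/2 9*x^6/4 dx = 703125/3584;  ∫_0^5/2 -45*x^5/4 dx = -234375/512;  ∫_0^5/2 225*x^4/16 dx = 140625/512.
  Sum: 703125/3584 − 234375/512 + 140625/512 = 46875/3584.
  ∫_0^5/2 (u')² dx = ∫_0^5/2 (81*x^4/4 - 135*x^3/2 + 225*x^2/4) dx. Term by term:
    ∫_0^5/2 81*x^4/4 dx = 50625/128;  ∫_0^5/2 -135*x^3/2 dx = -84375/128;  ∫_0^5/2 225*x^2/4 dx = 9375/32.
  Sum: 50625/128 − 84375/128 + 9375/32 = 1875/64.
∫_0^5/2 u² dx = 46875/3584, so ||u||_L² = 125*sqrt(42)/224.
∫_0^5/2 (u')² dx = 1875/64, so ||u'||_L² = 25*sqrt(3)/8.
Ratio ||u||_L² / ||u'||_L² = 5*sqrt(14)/28.
Sharp Poincaré constant on H^1_0(0, 5/2) is C_P = L/π = 5/(2*π), achieved by sin(2*π/5·x).
A polynomial bump cannot attain the sharp Poincaré constant (only the first sine eigenfunction does), so the ratio is strictly less than C_P, consistent with ||u||_L² ≤ C_P ||u'||_L².


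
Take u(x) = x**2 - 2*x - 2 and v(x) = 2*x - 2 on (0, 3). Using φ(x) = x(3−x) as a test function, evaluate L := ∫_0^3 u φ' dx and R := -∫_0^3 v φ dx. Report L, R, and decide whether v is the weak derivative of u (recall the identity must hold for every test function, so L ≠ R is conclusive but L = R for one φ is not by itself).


LHS = -9/2, RHS = -9/2. Yes, v = u' weakly.

u(x) = x**2 - 2*x - 2, classical derivative u'(x) = 2*x - 2.
φ(x) = x(3−x), so φ'(x) = 3 - 2*x.
Note φ(0) = φ(3) = 0, so the boundary term u·φ vanishes.
LHS = ∫_0^3 u(x) φ'(x) dx = ∫_0^3 (-2*x^3 + 7*x^2 - 2*x - 6) dx. Term by term:
  ∫_0^3 -2*x^3 dx = -81/2;  ∫_0^3 7*x^2 dx = 63;  ∫_0^3 -2*x dx = -9;
  ∫_0^3 -6 dx = -18.
Sum: -81/2 + 63 − 9 − 18 = -9/2.
So LHS = -9/2.
∫_0^3 v(x) φ(x) dx = ∫_0^3 (-2*x^3 + 8*x^2 - 6*x) dx. Term by term:
  ∫_0^3 -2*x^3 dx = -81/2;  ∫_0^3 8*x^2 dx = 72;  ∫_0^3 -6*x dx = -27.
Sum: -81/2 + 72 − 27 = 9/2.
So RHS = -∫_0^3 v(x) φ(x) dx = -9/2.
LHS = RHS, so the identity holds for this test φ.
Moreover u is smooth here and v(x) = u'(x) = 2*x - 2 pointwise, so the identity holds for every test function. Hence v is the weak derivative of u.


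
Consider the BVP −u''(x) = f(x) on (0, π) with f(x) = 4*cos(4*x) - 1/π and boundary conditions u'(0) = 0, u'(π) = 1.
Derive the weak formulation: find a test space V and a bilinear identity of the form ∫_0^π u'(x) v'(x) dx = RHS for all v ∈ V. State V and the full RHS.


V = H^1(0, π) (v unrestricted at boundary; u is determined up to an additive constant); weak form: ∫_0^π u'v' dx = ∫_0^π (4*cos(4*x) - 1/π) v dx + v(π) for all v ∈ V.

Multiply both sides by a test function v and integrate from 0 to π:
  ∫_0^π −u''(x) v(x) dx = ∫_0^π f(x) v(x) dx.
Integrate the LHS by parts once:
  ∫_0^π −u'' v dx = −[u'(x) v(x)]_0^π + ∫_0^π u'(x) v'(x) dx.
Thus ∫_0^π u'(x) v'(x) dx = ∫_0^π f(x) v(x) dx + [u'(x) v(x)]_0^π.
Choose V so that boundary terms are either known or forced to vanish.
u has inhomogeneous Neumann u'(0) = 0, u'(π) = 1. [u' v]_0^π = (1)·v(π) − (0)·v(0) = v(π). Take V = H^1(0, π); boundary term becomes part of RHS.
Weak formulation: find u (satisfying any essential BC) such that ∫_0^π u'(x) v'(x) dx = ∫_0^π f v dx + v(π) for all v ∈ V (Neumann data are natural BCs: they enter the RHS as boundary terms).
Substituting f(x) = 4*cos(4*x) - 1/π, the right-hand side is ∫_0^π (4*cos(4*x) - 1/π) v dx + v(π).
Compatibility check (pure Neumann): taking v ≡ 1 ∈ V gives 0 = ∫_0^π f dx + (1) − (0), i.e. ∫_0^π f dx must equal u'(0) − u'(π) = -1. Indeed ∫_0^π (4*cos(4*x) - 1/π) dx = -1, so the data are compatible. The solution is then unique only up to an additive constant (fix it e.g. by requiring ∫_0^π u dx = 0).


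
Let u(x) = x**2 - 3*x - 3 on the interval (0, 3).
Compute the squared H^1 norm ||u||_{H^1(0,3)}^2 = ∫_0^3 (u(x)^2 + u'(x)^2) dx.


||u||_{H^1}^2 = 711/10

The H^1 norm (squared) on an interval (0, L) is
  ||u||_{H^1}^2 = ∫_0^L u(x)^2 dx + ∫_0^L u'(x)^2 dx.
Compute u'(x) = 2*x - 3.
Then u(x)^2 = x**4 - 6*x**3 + 3*x**2 + 18*x + 9 and u'(x)^2 = 4*x**2 - 12*x + 9.
Integrate each monomial from 0 to 3 using ∫_0^3 c·x^n dx = c·3^(n+1)/(n+1):
  ∫_0^3 u(x)^2 dx = ∫_0^3 (x^4 - 6*x^3 + 3*x^2 + 18*x + 9) dx. Term by term:
    ∫_0^3 x^4 dx = 243/5;  ∫_0^3 -6*x^3 dx = -243/2;  ∫_0^3 3*x^2 dx = 27;
    ∫_0^3 18*x dx = 81;  ∫_0^3 9 dx = 27.
  Sum: 243/5 − 243/2 + 27 + 81 + 27 = 621/10.
  ∫_0^3 u'(x)^2 dx = ∫_0^3 (4*x^2 - 12*x + 9) dx. Term by term:
    ∫_0^3 4*x^2 dx = 36;  ∫_0^3 -12*x dx = -54;  ∫_0^3 9 dx = 27.
  Sum: 36 − 54 + 27 = 9.
Adding: ||u||_{H^1}^2 = 621/10 + 9 = 711/10.


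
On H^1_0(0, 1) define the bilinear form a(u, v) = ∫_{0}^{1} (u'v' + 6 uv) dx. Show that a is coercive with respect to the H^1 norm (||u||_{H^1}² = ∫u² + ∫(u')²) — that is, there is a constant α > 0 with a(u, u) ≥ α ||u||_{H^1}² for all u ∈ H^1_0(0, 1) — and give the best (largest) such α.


α = 1

Coercivity of a(·,·) on H^1_0(0, 1) means a(u, u) ≥ α ||u||_{H^1}² for every u ∈ H^1_0.
The interval has length L = 1, and Poincaré/coercivity depend only on L. Here a(u, u) = ∫(u')² + (6)·∫u².
Here c = 6 ≥ 1, so a(u,u) = ∫(u')² + c∫u² ≥ ∫(u')² + ∫u² = ||u||_{H^1}², i.e. α = 1 works. No larger α is possible: a(u,u) ≥ α||u||_{H^1}² means (1−α)∫(u')² ≥ (α−c)∫u², and for the modes u_n = sin(nπ(x−x₀)/L) (x₀ the left endpoint) one has ∫u_n²/∫(u_n')² = (L/(nπ))² → 0, so a(u_n,u_n)/||u_n||_{H^1}² → 1. Hence the optimal constant is α = 1.
Therefore α = 1.


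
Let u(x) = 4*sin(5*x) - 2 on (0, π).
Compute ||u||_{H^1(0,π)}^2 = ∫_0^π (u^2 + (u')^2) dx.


||u||_{H^1(0,π)}^2 = -32/5 + 212*π

u'(x) = 20*cos(5*x).
Expand u² and (u')² and integrate term by term on (0, π), using: for integers n ≥ 1, ∫_0^π sin²(nx) dx = ∫_0^π cos²(nx) dx = π/2; for n ≠ n', ∫_0^π sin(nx)sin(n'x) dx = ∫_0^π cos(nx)cos(n'x) dx = 0; and by product-to-sum, ∫_0^π sin(nx)cos(n'x) dx = ½∫_0^π [sin((n+n')x) + sin((n−n')x)] dx, which is 0 when n+n' is even and 2n/(n²−n'²) when n+n' is odd (it need not vanish on (0, π)). For the constant mode: ∫_0^π 1 dx = π, ∫_0^π cos(nx) dx = 0, ∫_0^π sin(nx) dx = (1−(−1)^n)/n.
  u² squared terms: (-2)²·∫1 dx = 4·π = 4*π;  (4)²·∫sin(5x)² dx = 16·π/2 = 8*π.
  u² cross terms: 2·(-2)·(4)·∫1·sin(5x) dx = -16·(2/5) = -32/5.
  So ∫_0^π u² dx = 4*π + 8*π − 32/5 = -32/5 + 12*π.
  (u')² squared terms: (20)²·∫cos(5x)² dx = 400·π/2 = 200*π.
  So ∫_0^π (u')² dx = 200*π.
||u||_{H^1}^2 = (-32/5 + 12*π) + (200*π) = -32/5 + 212*π.


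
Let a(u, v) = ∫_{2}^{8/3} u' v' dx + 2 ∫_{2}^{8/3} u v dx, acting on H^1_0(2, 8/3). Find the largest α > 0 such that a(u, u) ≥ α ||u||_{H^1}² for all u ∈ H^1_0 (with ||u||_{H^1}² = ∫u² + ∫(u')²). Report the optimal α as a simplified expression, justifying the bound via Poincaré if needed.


α = 1

Coercivity of a(·,·) on H^1_0(2, 8/3) means a(u, u) ≥ α ||u||_{H^1}² for every u ∈ H^1_0.
The interval has length L = 2/3, and Poincaré/coercivity depend only on L. Here a(u, u) = ∫(u')² + (2)·∫u².
Here c = 2 ≥ 1, so a(u,u) = ∫(u')² + c∫u² ≥ ∫(u')² + ∫u² = ||u||_{H^1}², i.e. α = 1 works. No larger α is possible: a(u,u) ≥ α||u||_{H^1}² means (1−α)∫(u')² ≥ (α−c)∫u², and for the modes u_n = sin(nπ(x−x₀)/L) (x₀ the left endpoint) one has ∫u_n²/∫(u_n')² = (L/(nπ))² → 0, so a(u_n,u_n)/||u_n||_{H^1}² → 1. Hence the optimal constant is α = 1.
Therefore α = 1.


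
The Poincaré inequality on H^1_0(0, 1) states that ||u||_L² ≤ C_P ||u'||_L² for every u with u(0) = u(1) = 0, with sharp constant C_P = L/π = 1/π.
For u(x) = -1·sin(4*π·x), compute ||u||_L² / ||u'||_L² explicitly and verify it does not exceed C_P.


||u||_L² / ||u'||_L² = 1/(4*π) < C_P = 1/π.

u(x) = -1·sin(4*π·x), so u'(x) = -4*π*cos(4*π*x).
Writing u(x) = A·sin(kπx/L) with A = -1 and k = 4, use ∫_0^L sin²(kπx/L) dx = L/2 and ∫_0^L cos²(kπx/L) dx = L/2.
u² = 1·sin²(4*π·x) and (u')² = 16*π^2·cos²(4*π·x), and each of sin², cos² integrates to L/2 = 1/2 over (0, 1).
∫_0^1 u² dx = 1/2, so ||u||_L² = sqrt(2)/2.
∫_0^1 (u')² dx = 8*π^2, so ||u'||_L² = 2*sqrt(2)*π.
Ratio ||u||_L² / ||u'||_L² = 1/(4*π).
Sharp Poincaré constant on H^1_0(0, 1) is C_P = L/π = 1/π, achieved by sin(π·x).
This is the k = 4 harmonic; the ratio L/(kπ) is strictly less than C_P = L/π, consistent with the sharp inequality ||u||_L² ≤ C_P ||u'||_L².
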